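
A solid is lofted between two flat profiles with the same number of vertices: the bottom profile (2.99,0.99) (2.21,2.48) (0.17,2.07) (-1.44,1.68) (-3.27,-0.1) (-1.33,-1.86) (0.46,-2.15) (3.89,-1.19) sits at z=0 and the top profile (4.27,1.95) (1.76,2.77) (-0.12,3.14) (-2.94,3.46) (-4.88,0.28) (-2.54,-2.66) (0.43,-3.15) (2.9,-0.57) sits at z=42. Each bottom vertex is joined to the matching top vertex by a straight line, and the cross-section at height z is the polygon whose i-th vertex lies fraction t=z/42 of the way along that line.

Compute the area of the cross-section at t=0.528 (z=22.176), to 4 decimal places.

Cross-section at t=0.528: each vertex is (1-t)·p0[i] + t·p1[i].
  v1: (1-0.528)·(2.99,0.99) + 0.528·(4.27,1.95) = (3.6658,1.4969)
  v2: (1-0.528)·(2.21,2.48) + 0.528·(1.76,2.77) = (1.9724,2.6331)
  v3: (1-0.528)·(0.17,2.07) + 0.528·(-0.12,3.14) = (0.0169,2.6350)
  v4: (1-0.528)·(-1.44,1.68) + 0.528·(-2.94,3.46) = (-2.2320,2.6198)
  v5: (1-0.528)·(-3.27,-0.1) + 0.528·(-4.88,0.28) = (-4.1201,0.1006)
  v6: (1-0.528)·(-1.33,-1.86) + 0.528·(-2.54,-2.66) = (-1.9689,-2.2824)
  v7: (1-0.528)·(0.46,-2.15) + 0.528·(0.43,-3.15) = (0.4442,-2.6780)
  v8: (1-0.528)·(3.89,-1.19) + 0.528·(2.9,-0.57) = (3.3673,-0.8626)
Shoelace sum Σ(x_i·y_{i+1} − x_{i+1}·y_i):
  i=1: 3.6658·2.6331 − 1.9724·1.4969 = +6.7002 (running +6.7002)
  i=2: 1.9724·2.6350 − 0.0169·2.6331 = +5.1527 (running +11.8529)
  i=3: 0.0169·2.6198 − -2.2320·2.6350 = +5.9255 (running +17.7784)
  i=4: -2.2320·0.1006 − -4.1201·2.6198 = +10.5693 (running +28.3477)
  i=5: -4.1201·-2.2824 − -1.9689·0.1006 = +9.6018 (running +37.9495)
  i=6: -1.9689·-2.6780 − 0.4442·-2.2824 = +6.2864 (running +44.2359)
  i=7: 0.4442·-0.8626 − 3.3673·-2.6780 = +8.6344 (running +52.8703)
  i=8: 3.3673·1.4969 − 3.6658·-0.8626 = +8.2027 (running +61.0730)
Area = |Σ|/2 = |61.0730|/2 = 30.5365

Area at t=0.528: 30.5365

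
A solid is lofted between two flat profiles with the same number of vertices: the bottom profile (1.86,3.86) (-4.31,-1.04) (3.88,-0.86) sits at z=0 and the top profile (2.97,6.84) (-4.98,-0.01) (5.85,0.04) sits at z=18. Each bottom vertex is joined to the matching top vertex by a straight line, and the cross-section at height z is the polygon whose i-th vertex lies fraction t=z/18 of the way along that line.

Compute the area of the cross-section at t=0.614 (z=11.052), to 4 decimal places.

Cross-section at t=0.614: each vertex is (1-t)·p0[i] + t·p1[i].
  v1: (1-0.614)·(1.86,3.86) + 0.614·(2.97,6.84) = (2.5415,5.6897)
  v2: (1-0.614)·(-4.31,-1.04) + 0.614·(-4.98,-0.01) = (-4.7214,-0.4076)
  v3: (1-0.614)·(3.88,-0.86) + 0.614·(5.85,0.04) = (5.0896,-0.3074)
Shoelace sum Σ(x_i·y_{i+1} − x_{i+1}·y_i):
  i=1: 2.5415·-0.4076 − -4.7214·5.6897 = +25.8274 (running +25.8274)
  i=2: -4.7214·-0.3074 − 5.0896·-0.4076 = +3.5258 (running +29.3532)
  i=3: 5.0896·5.6897 − 2.5415·-0.3074 = +29.7396 (running +59.0928)
Area = |Σ|/2 = |59.0928|/2 = 29.5464

Area at t=0.614: 29.5464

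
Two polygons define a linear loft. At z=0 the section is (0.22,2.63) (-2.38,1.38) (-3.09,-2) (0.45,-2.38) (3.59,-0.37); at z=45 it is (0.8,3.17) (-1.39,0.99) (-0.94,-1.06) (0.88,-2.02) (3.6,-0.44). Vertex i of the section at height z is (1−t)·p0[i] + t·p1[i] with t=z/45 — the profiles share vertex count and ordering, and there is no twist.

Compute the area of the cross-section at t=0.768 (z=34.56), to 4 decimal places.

Area at t=0.768: 15.8860

Cross-section at t=0.768: each vertex is (1-t)·p0[i] + t·p1[i].
  v1: (1-0.768)·(0.22,2.63) + 0.768·(0.8,3.17) = (0.6654,3.0447)
  v2: (1-0.768)·(-2.38,1.38) + 0.768·(-1.39,0.99) = (-1.6197,1.0805)
  v3: (1-0.768)·(-3.09,-2) + 0.768·(-0.94,-1.06) = (-1.4388,-1.2781)
  v4: (1-0.768)·(0.45,-2.38) + 0.768·(0.88,-2.02) = (0.7802,-2.1035)
  v5: (1-0.768)·(3.59,-0.37) + 0.768·(3.6,-0.44) = (3.5977,-0.4238)
Shoelace sum Σ(x_i·y_{i+1} − x_{i+1}·y_i):
  i=1: 0.6654·1.0805 − -1.6197·3.0447 = +5.6505 (running +5.6505)
  i=2: -1.6197·-1.2781 − -1.4388·1.0805 = +3.6247 (running +9.2751)
  i=3: -1.4388·-2.1035 − 0.7802·-1.2781 = +4.0238 (running +13.2989)
  i=4: 0.7802·-0.4238 − 3.5977·-2.1035 = +7.2372 (running +20.5361)
  i=5: 3.5977·3.0447 − 0.6654·-0.4238 = +11.2359 (running +31.7720)
Area = |Σ|/2 = |31.7720|/2 = 15.8860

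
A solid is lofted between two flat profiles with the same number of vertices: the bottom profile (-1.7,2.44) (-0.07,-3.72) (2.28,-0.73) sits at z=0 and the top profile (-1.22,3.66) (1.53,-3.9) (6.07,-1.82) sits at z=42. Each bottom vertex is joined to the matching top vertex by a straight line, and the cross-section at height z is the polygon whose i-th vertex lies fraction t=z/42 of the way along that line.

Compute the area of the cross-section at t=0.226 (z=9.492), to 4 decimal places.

Cross-section at t=0.226: each vertex is (1-t)·p0[i] + t·p1[i].
  v1: (1-0.226)·(-1.7,2.44) + 0.226·(-1.22,3.66) = (-1.5915,2.7157)
  v2: (1-0.226)·(-0.07,-3.72) + 0.226·(1.53,-3.9) = (0.2916,-3.7607)
  v3: (1-0.226)·(2.28,-0.73) + 0.226·(6.07,-1.82) = (3.1365,-0.9763)
Shoelace sum Σ(x_i·y_{i+1} − x_{i+1}·y_i):
  i=1: -1.5915·-3.7607 − 0.2916·2.7157 = +5.1933 (running +5.1933)
  i=2: 0.2916·-0.9763 − 3.1365·-3.7607 = +11.5108 (running +16.7041)
  i=3: 3.1365·2.7157 − -1.5915·-0.9763 = +6.9641 (running +23.6682)
Area = |Σ|/2 = |23.6682|/2 = 11.8341

Area at t=0.226: 11.8341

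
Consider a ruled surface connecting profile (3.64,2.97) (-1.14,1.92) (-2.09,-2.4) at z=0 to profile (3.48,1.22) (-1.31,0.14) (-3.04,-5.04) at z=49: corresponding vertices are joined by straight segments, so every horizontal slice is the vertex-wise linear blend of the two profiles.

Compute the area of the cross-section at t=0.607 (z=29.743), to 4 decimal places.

Cross-section at t=0.607: each vertex is (1-t)·p0[i] + t·p1[i].
  v1: (1-0.607)·(3.64,2.97) + 0.607·(3.48,1.22) = (3.5429,1.9078)
  v2: (1-0.607)·(-1.14,1.92) + 0.607·(-1.31,0.14) = (-1.2432,0.8395)
  v3: (1-0.607)·(-2.09,-2.4) + 0.607·(-3.04,-5.04) = (-2.6666,-4.0025)
Shoelace sum Σ(x_i·y_{i+1} − x_{i+1}·y_i):
  i=1: 3.5429·0.8395 − -1.2432·1.9078 = +5.3461 (running +5.3461)
  i=2: -1.2432·-4.0025 − -2.6666·0.8395 = +7.2146 (running +12.5607)
  i=3: -2.6666·1.9078 − 3.5429·-4.0025 = +9.0930 (running +21.6537)
Area = |Σ|/2 = |21.6537|/2 = 10.8268

Area at t=0.607: 10.8268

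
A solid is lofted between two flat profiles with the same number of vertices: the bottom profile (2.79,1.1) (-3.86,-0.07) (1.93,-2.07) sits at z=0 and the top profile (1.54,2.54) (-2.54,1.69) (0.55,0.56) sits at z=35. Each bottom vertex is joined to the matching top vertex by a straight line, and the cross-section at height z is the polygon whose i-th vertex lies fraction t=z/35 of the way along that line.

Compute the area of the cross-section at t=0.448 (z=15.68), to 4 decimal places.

Cross-section at t=0.448: each vertex is (1-t)·p0[i] + t·p1[i].
  v1: (1-0.448)·(2.79,1.1) + 0.448·(1.54,2.54) = (2.2300,1.7451)
  v2: (1-0.448)·(-3.86,-0.07) + 0.448·(-2.54,1.69) = (-3.2686,0.7185)
  v3: (1-0.448)·(1.93,-2.07) + 0.448·(0.55,0.56) = (1.3118,-0.8918)
Shoelace sum Σ(x_i·y_{i+1} − x_{i+1}·y_i):
  i=1: 2.2300·0.7185 − -3.2686·1.7451 = +7.3064 (running +7.3064)
  i=2: -3.2686·-0.8918 − 1.3118·0.7185 = +1.9724 (running +9.2787)
  i=3: 1.3118·1.7451 − 2.2300·-0.8918 = +4.2778 (running +13.5566)
Area = |Σ|/2 = |13.5566|/2 = 6.7783

Area at t=0.448: 6.7783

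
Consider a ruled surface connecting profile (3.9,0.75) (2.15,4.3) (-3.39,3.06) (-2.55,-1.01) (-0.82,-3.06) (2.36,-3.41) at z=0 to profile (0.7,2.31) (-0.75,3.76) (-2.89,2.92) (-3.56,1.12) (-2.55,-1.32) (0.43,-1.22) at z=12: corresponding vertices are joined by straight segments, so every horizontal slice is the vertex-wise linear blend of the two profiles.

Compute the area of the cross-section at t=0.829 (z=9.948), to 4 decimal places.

Cross-section at t=0.829: each vertex is (1-t)·p0[i] + t·p1[i].
  v1: (1-0.829)·(3.9,0.75) + 0.829·(0.7,2.31) = (1.2472,2.0432)
  v2: (1-0.829)·(2.15,4.3) + 0.829·(-0.75,3.76) = (-0.2541,3.8523)
  v3: (1-0.829)·(-3.39,3.06) + 0.829·(-2.89,2.92) = (-2.9755,2.9439)
  v4: (1-0.829)·(-2.55,-1.01) + 0.829·(-3.56,1.12) = (-3.3873,0.7558)
  v5: (1-0.829)·(-0.82,-3.06) + 0.829·(-2.55,-1.32) = (-2.2542,-1.6175)
  v6: (1-0.829)·(2.36,-3.41) + 0.829·(0.43,-1.22) = (0.7600,-1.5945)
Shoelace sum Σ(x_i·y_{i+1} − x_{i+1}·y_i):
  i=1: 1.2472·3.8523 − -0.2541·2.0432 = +5.3238 (running +5.3238)
  i=2: -0.2541·2.9439 − -2.9755·3.8523 = +10.7146 (running +16.0384)
  i=3: -2.9755·0.7558 − -3.3873·2.9439 = +7.7232 (running +23.7616)
  i=4: -3.3873·-1.6175 − -2.2542·0.7558 = +7.1827 (running +30.9443)
  i=5: -2.2542·-1.5945 − 0.7600·-1.6175 = +4.8236 (running +35.7679)
  i=6: 0.7600·2.0432 − 1.2472·-1.5945 = +3.5416 (running +39.3095)
Area = |Σ|/2 = |39.3095|/2 = 19.6548

Area at t=0.829: 19.6548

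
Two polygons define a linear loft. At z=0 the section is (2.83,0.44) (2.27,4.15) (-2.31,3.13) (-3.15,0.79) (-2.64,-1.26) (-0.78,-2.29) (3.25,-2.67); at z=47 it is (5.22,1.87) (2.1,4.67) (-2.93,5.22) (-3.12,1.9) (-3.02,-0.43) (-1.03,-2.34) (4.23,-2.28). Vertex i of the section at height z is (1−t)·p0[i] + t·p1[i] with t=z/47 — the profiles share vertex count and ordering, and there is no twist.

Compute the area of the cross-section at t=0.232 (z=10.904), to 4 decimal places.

Cross-section at t=0.232: each vertex is (1-t)·p0[i] + t·p1[i].
  v1: (1-0.232)·(2.83,0.44) + 0.232·(5.22,1.87) = (3.3845,0.7718)
  v2: (1-0.232)·(2.27,4.15) + 0.232·(2.1,4.67) = (2.2306,4.2706)
  v3: (1-0.232)·(-2.31,3.13) + 0.232·(-2.93,5.22) = (-2.4538,3.6149)
  v4: (1-0.232)·(-3.15,0.79) + 0.232·(-3.12,1.9) = (-3.1430,1.0475)
  v5: (1-0.232)·(-2.64,-1.26) + 0.232·(-3.02,-0.43) = (-2.7282,-1.0674)
  v6: (1-0.232)·(-0.78,-2.29) + 0.232·(-1.03,-2.34) = (-0.8380,-2.3016)
  v7: (1-0.232)·(3.25,-2.67) + 0.232·(4.23,-2.28) = (3.4774,-2.5795)
Shoelace sum Σ(x_i·y_{i+1} − x_{i+1}·y_i):
  i=1: 3.3845·4.2706 − 2.2306·0.7718 = +12.7324 (running +12.7324)
  i=2: 2.2306·3.6149 − -2.4538·4.2706 = +18.5427 (running +31.2751)
  i=3: -2.4538·1.0475 − -3.1430·3.6149 = +8.7913 (running +40.0664)
  i=4: -3.1430·-1.0674 − -2.7282·1.0475 = +6.2128 (running +46.2792)
  i=5: -2.7282·-2.3016 − -0.8380·-1.0674 = +5.3846 (running +51.6638)
  i=6: -0.8380·-2.5795 − 3.4774·-2.3016 = +10.1651 (running +61.8289)
  i=7: 3.4774·0.7718 − 3.3845·-2.5795 = +11.4140 (running +73.2430)
Area = |Σ|/2 = |73.2430|/2 = 36.6215

Area at t=0.232: 36.6215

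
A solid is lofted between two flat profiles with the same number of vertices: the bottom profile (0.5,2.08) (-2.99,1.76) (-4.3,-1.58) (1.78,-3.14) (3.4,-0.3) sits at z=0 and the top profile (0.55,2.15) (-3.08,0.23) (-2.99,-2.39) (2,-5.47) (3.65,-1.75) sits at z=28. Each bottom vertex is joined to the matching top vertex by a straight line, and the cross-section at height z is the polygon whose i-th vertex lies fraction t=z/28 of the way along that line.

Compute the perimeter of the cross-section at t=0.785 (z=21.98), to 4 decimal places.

Cross-section at t=0.785: each vertex is (1-t)·p0[i] + t·p1[i].
  v1: (1-0.785)·(0.5,2.08) + 0.785·(0.55,2.15) = (0.5393,2.1349)
  v2: (1-0.785)·(-2.99,1.76) + 0.785·(-3.08,0.23) = (-3.0606,0.5589)
  v3: (1-0.785)·(-4.3,-1.58) + 0.785·(-2.99,-2.39) = (-3.2717,-2.2159)
  v4: (1-0.785)·(1.78,-3.14) + 0.785·(2,-5.47) = (1.9527,-4.9690)
  v5: (1-0.785)·(3.4,-0.3) + 0.785·(3.65,-1.75) = (3.5962,-1.4383)
Perimeter = Σ |v_{i+1} − v_i|:
  edge 1→2: √(-3.5999² + -1.5760²) = 3.9298 (running 3.9298)
  edge 2→3: √(-0.2110² + -2.7748²) = 2.7828 (running 6.7126)
  edge 3→4: √(5.2244² + -2.7532²) = 5.9054 (running 12.6180)
  edge 4→5: √(1.6435² + 3.5308²) = 3.8946 (running 16.5126)
  edge 5→1: √(-3.0570² + 3.5732²) = 4.7024 (running 21.2150)
Perimeter = 21.2150

Perimeter at t=0.785: 21.2150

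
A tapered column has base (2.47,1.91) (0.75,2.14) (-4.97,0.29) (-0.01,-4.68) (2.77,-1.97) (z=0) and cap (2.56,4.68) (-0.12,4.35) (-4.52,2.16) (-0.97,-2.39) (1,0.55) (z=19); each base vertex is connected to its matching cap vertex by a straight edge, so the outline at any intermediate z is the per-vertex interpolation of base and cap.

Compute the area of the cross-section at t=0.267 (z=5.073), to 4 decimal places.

Area at t=0.267: 29.0217

Cross-section at t=0.267: each vertex is (1-t)·p0[i] + t·p1[i].
  v1: (1-0.267)·(2.47,1.91) + 0.267·(2.56,4.68) = (2.4940,2.6496)
  v2: (1-0.267)·(0.75,2.14) + 0.267·(-0.12,4.35) = (0.5177,2.7301)
  v3: (1-0.267)·(-4.97,0.29) + 0.267·(-4.52,2.16) = (-4.8498,0.7893)
  v4: (1-0.267)·(-0.01,-4.68) + 0.267·(-0.97,-2.39) = (-0.2663,-4.0686)
  v5: (1-0.267)·(2.77,-1.97) + 0.267·(1,0.55) = (2.2974,-1.2972)
Shoelace sum Σ(x_i·y_{i+1} − x_{i+1}·y_i):
  i=1: 2.4940·2.7301 − 0.5177·2.6496 = +5.4372 (running +5.4372)
  i=2: 0.5177·0.7893 − -4.8498·2.7301 = +13.6491 (running +19.0862)
  i=3: -4.8498·-4.0686 − -0.2663·0.7893 = +19.9422 (running +39.0284)
  i=4: -0.2663·-1.2972 − 2.2974·-4.0686 = +9.6926 (running +48.7210)
  i=5: 2.2974·2.6496 − 2.4940·-1.2972 = +9.3224 (running +58.0434)
Area = |Σ|/2 = |58.0434|/2 = 29.0217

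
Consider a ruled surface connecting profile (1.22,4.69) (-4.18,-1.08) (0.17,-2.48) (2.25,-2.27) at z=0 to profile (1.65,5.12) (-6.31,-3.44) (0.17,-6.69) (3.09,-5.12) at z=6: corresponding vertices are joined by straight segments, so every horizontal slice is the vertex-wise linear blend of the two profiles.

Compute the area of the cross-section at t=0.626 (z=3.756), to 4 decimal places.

Area at t=0.626: 42.7427

Cross-section at t=0.626: each vertex is (1-t)·p0[i] + t·p1[i].
  v1: (1-0.626)·(1.22,4.69) + 0.626·(1.65,5.12) = (1.4892,4.9592)
  v2: (1-0.626)·(-4.18,-1.08) + 0.626·(-6.31,-3.44) = (-5.5134,-2.5574)
  v3: (1-0.626)·(0.17,-2.48) + 0.626·(0.17,-6.69) = (0.1700,-5.1155)
  v4: (1-0.626)·(2.25,-2.27) + 0.626·(3.09,-5.12) = (2.7758,-4.0541)
Shoelace sum Σ(x_i·y_{i+1} − x_{i+1}·y_i):
  i=1: 1.4892·-2.5574 − -5.5134·4.9592 = +23.5335 (running +23.5335)
  i=2: -5.5134·-5.1155 − 0.1700·-2.5574 = +28.6382 (running +52.1717)
  i=3: 0.1700·-4.0541 − 2.7758·-5.1155 = +13.5105 (running +65.6822)
  i=4: 2.7758·4.9592 − 1.4892·-4.0541 = +19.8032 (running +85.4854)
Area = |Σ|/2 = |85.4854|/2 = 42.7427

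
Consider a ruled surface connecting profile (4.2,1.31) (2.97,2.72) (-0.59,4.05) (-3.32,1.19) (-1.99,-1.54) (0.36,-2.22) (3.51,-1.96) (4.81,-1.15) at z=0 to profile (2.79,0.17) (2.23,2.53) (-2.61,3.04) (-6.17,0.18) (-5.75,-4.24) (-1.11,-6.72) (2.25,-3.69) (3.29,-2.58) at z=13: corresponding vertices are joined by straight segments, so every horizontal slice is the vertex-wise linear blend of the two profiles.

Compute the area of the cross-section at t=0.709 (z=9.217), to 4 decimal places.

Area at t=0.709: 56.0615

Cross-section at t=0.709: each vertex is (1-t)·p0[i] + t·p1[i].
  v1: (1-0.709)·(4.2,1.31) + 0.709·(2.79,0.17) = (3.2003,0.5017)
  v2: (1-0.709)·(2.97,2.72) + 0.709·(2.23,2.53) = (2.4453,2.5853)
  v3: (1-0.709)·(-0.59,4.05) + 0.709·(-2.61,3.04) = (-2.0222,3.3339)
  v4: (1-0.709)·(-3.32,1.19) + 0.709·(-6.17,0.18) = (-5.3407,0.4739)
  v5: (1-0.709)·(-1.99,-1.54) + 0.709·(-5.75,-4.24) = (-4.6558,-3.4543)
  v6: (1-0.709)·(0.36,-2.22) + 0.709·(-1.11,-6.72) = (-0.6822,-5.4105)
  v7: (1-0.709)·(3.51,-1.96) + 0.709·(2.25,-3.69) = (2.6167,-3.1866)
  v8: (1-0.709)·(4.81,-1.15) + 0.709·(3.29,-2.58) = (3.7323,-2.1639)
Shoelace sum Σ(x_i·y_{i+1} − x_{i+1}·y_i):
  i=1: 3.2003·2.5853 − 2.4453·0.5017 = +7.0468 (running +7.0468)
  i=2: 2.4453·3.3339 − -2.0222·2.5853 = +13.3805 (running +20.4273)
  i=3: -2.0222·0.4739 − -5.3407·3.3339 = +16.8469 (running +37.2742)
  i=4: -5.3407·-3.4543 − -4.6558·0.4739 = +20.6547 (running +57.9288)
  i=5: -4.6558·-5.4105 − -0.6822·-3.4543 = +22.8338 (running +80.7626)
  i=6: -0.6822·-3.1866 − 2.6167·-5.4105 = +16.3314 (running +97.0940)
  i=7: 2.6167·-2.1639 − 3.7323·-3.1866 = +6.2312 (running +103.3252)
  i=8: 3.7323·0.5017 − 3.2003·-2.1639 = +8.7977 (running +112.1229)
Area = |Σ|/2 = |112.1229|/2 = 56.0615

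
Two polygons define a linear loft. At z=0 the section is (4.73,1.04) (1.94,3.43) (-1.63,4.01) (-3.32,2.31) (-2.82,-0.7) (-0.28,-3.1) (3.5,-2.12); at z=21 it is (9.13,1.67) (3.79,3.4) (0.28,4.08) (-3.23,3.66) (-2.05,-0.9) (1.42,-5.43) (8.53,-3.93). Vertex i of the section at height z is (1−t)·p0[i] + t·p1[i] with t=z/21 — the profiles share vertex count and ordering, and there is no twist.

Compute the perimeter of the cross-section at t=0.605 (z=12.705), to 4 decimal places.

Cross-section at t=0.605: each vertex is (1-t)·p0[i] + t·p1[i].
  v1: (1-0.605)·(4.73,1.04) + 0.605·(9.13,1.67) = (7.3920,1.4211)
  v2: (1-0.605)·(1.94,3.43) + 0.605·(3.79,3.4) = (3.0592,3.4119)
  v3: (1-0.605)·(-1.63,4.01) + 0.605·(0.28,4.08) = (-0.4745,4.0523)
  v4: (1-0.605)·(-3.32,2.31) + 0.605·(-3.23,3.66) = (-3.2655,3.1268)
  v5: (1-0.605)·(-2.82,-0.7) + 0.605·(-2.05,-0.9) = (-2.3541,-0.8210)
  v6: (1-0.605)·(-0.28,-3.1) + 0.605·(1.42,-5.43) = (0.7485,-4.5096)
  v7: (1-0.605)·(3.5,-2.12) + 0.605·(8.53,-3.93) = (6.5431,-3.2151)
Perimeter = Σ |v_{i+1} − v_i|:
  edge 1→2: √(-4.3328² + 1.9907²) = 4.7682 (running 4.7682)
  edge 2→3: √(-3.5337² + 0.6405²) = 3.5913 (running 8.3595)
  edge 3→4: √(-2.7911² + -0.9256²) = 2.9406 (running 11.3000)
  edge 4→5: √(0.9114² + -3.9478²) = 4.0516 (running 15.3516)
  edge 5→6: √(3.1026² + -3.6886²) = 4.8200 (running 20.1716)
  edge 6→7: √(5.7946² + 1.2946²) = 5.9375 (running 26.1092)
  edge 7→1: √(0.8489² + 4.6362²) = 4.7133 (running 30.8224)
Perimeter = 30.8224

Perimeter at t=0.605: 30.8224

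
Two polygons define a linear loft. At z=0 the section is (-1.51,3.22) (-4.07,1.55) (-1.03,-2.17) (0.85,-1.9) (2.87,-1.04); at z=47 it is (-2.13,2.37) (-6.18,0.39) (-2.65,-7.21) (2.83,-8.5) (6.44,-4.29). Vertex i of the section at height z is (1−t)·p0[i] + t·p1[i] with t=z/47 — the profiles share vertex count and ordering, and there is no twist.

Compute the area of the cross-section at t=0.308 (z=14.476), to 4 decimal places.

Cross-section at t=0.308: each vertex is (1-t)·p0[i] + t·p1[i].
  v1: (1-0.308)·(-1.51,3.22) + 0.308·(-2.13,2.37) = (-1.7010,2.9582)
  v2: (1-0.308)·(-4.07,1.55) + 0.308·(-6.18,0.39) = (-4.7199,1.1927)
  v3: (1-0.308)·(-1.03,-2.17) + 0.308·(-2.65,-7.21) = (-1.5290,-3.7223)
  v4: (1-0.308)·(0.85,-1.9) + 0.308·(2.83,-8.5) = (1.4598,-3.9328)
  v5: (1-0.308)·(2.87,-1.04) + 0.308·(6.44,-4.29) = (3.9696,-2.0410)
Shoelace sum Σ(x_i·y_{i+1} − x_{i+1}·y_i):
  i=1: -1.7010·1.1927 − -4.7199·2.9582 = +11.9336 (running +11.9336)
  i=2: -4.7199·-3.7223 − -1.5290·1.1927 = +19.3925 (running +31.3261)
  i=3: -1.5290·-3.9328 − 1.4598·-3.7223 = +11.4471 (running +42.7732)
  i=4: 1.4598·-2.0410 − 3.9696·-3.9328 = +12.6320 (running +55.4051)
  i=5: 3.9696·2.9582 − -1.7010·-2.0410 = +8.2711 (running +63.6762)
Area = |Σ|/2 = |63.6762|/2 = 31.8381

Area at t=0.308: 31.8381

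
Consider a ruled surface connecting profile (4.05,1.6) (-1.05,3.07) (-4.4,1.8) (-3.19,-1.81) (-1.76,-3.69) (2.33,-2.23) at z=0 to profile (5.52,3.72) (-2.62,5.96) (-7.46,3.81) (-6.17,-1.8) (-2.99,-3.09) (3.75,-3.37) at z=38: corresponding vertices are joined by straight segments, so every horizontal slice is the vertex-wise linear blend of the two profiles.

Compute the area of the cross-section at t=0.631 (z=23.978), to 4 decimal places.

Area at t=0.631: 68.2923

Cross-section at t=0.631: each vertex is (1-t)·p0[i] + t·p1[i].
  v1: (1-0.631)·(4.05,1.6) + 0.631·(5.52,3.72) = (4.9776,2.9377)
  v2: (1-0.631)·(-1.05,3.07) + 0.631·(-2.62,5.96) = (-2.0407,4.8936)
  v3: (1-0.631)·(-4.4,1.8) + 0.631·(-7.46,3.81) = (-6.3309,3.0683)
  v4: (1-0.631)·(-3.19,-1.81) + 0.631·(-6.17,-1.8) = (-5.0704,-1.8037)
  v5: (1-0.631)·(-1.76,-3.69) + 0.631·(-2.99,-3.09) = (-2.5361,-3.3114)
  v6: (1-0.631)·(2.33,-2.23) + 0.631·(3.75,-3.37) = (3.2260,-2.9493)
Shoelace sum Σ(x_i·y_{i+1} − x_{i+1}·y_i):
  i=1: 4.9776·4.8936 − -2.0407·2.9377 = +30.3531 (running +30.3531)
  i=2: -2.0407·3.0683 − -6.3309·4.8936 = +24.7192 (running +55.0723)
  i=3: -6.3309·-1.8037 − -5.0704·3.0683 = +26.9764 (running +82.0487)
  i=4: -5.0704·-3.3114 − -2.5361·-1.8037 = +12.2157 (running +94.2644)
  i=5: -2.5361·-2.9493 − 3.2260·-3.3114 = +18.1626 (running +112.4270)
  i=6: 3.2260·2.9377 − 4.9776·-2.9493 = +24.1577 (running +136.5846)
Area = |Σ|/2 = |136.5846|/2 = 68.2923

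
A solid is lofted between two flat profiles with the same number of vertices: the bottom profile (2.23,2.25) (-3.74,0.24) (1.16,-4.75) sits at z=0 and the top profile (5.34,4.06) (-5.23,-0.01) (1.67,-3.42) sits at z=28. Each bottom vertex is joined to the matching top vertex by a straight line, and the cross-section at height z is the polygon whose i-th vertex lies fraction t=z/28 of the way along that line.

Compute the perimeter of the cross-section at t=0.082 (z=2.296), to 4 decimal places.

Perimeter at t=0.082: 20.8853

Cross-section at t=0.082: each vertex is (1-t)·p0[i] + t·p1[i].
  v1: (1-0.082)·(2.23,2.25) + 0.082·(5.34,4.06) = (2.4850,2.3984)
  v2: (1-0.082)·(-3.74,0.24) + 0.082·(-5.23,-0.01) = (-3.8622,0.2195)
  v3: (1-0.082)·(1.16,-4.75) + 0.082·(1.67,-3.42) = (1.2018,-4.6409)
Perimeter = Σ |v_{i+1} − v_i|:
  edge 1→2: √(-6.3472² + -2.1789²) = 6.7108 (running 6.7108)
  edge 2→3: √(5.0640² + -4.8604²) = 7.0191 (running 13.7299)
  edge 3→1: √(1.2832² + 7.0394²) = 7.1554 (running 20.8853)
Perimeter = 20.8853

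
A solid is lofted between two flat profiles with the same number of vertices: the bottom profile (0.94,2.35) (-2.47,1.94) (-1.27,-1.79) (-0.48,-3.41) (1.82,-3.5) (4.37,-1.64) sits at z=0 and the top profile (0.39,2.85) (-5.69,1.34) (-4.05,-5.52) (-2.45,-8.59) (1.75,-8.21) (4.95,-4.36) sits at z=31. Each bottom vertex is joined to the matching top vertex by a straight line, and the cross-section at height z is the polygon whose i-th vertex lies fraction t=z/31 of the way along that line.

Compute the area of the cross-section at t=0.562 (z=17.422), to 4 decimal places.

Cross-section at t=0.562: each vertex is (1-t)·p0[i] + t·p1[i].
  v1: (1-0.562)·(0.94,2.35) + 0.562·(0.39,2.85) = (0.6309,2.6310)
  v2: (1-0.562)·(-2.47,1.94) + 0.562·(-5.69,1.34) = (-4.2796,1.6028)
  v3: (1-0.562)·(-1.27,-1.79) + 0.562·(-4.05,-5.52) = (-2.8324,-3.8863)
  v4: (1-0.562)·(-0.48,-3.41) + 0.562·(-2.45,-8.59) = (-1.5871,-6.3212)
  v5: (1-0.562)·(1.82,-3.5) + 0.562·(1.75,-8.21) = (1.7807,-6.1470)
  v6: (1-0.562)·(4.37,-1.64) + 0.562·(4.95,-4.36) = (4.6960,-3.1686)
Shoelace sum Σ(x_i·y_{i+1} − x_{i+1}·y_i):
  i=1: 0.6309·1.6028 − -4.2796·2.6310 = +12.2709 (running +12.2709)
  i=2: -4.2796·-3.8863 − -2.8324·1.6028 = +21.1715 (running +33.4424)
  i=3: -2.8324·-6.3212 − -1.5871·-3.8863 = +11.7358 (running +45.1782)
  i=4: -1.5871·-6.1470 − 1.7807·-6.3212 = +21.0120 (running +66.1902)
  i=5: 1.7807·-3.1686 − 4.6960·-6.1470 = +23.2239 (running +89.4141)
  i=6: 4.6960·2.6310 − 0.6309·-3.1686 = +14.3542 (running +103.7683)
Area = |Σ|/2 = |103.7683|/2 = 51.8841

Area at t=0.562: 51.8841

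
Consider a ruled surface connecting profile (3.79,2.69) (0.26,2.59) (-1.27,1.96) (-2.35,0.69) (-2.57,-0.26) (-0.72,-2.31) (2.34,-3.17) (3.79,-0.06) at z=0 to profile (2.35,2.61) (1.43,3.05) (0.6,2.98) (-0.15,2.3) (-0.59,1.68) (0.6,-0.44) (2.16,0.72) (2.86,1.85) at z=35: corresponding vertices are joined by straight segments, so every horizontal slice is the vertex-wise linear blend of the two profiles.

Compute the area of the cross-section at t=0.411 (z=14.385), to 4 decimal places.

Area at t=0.411: 17.3711

Cross-section at t=0.411: each vertex is (1-t)·p0[i] + t·p1[i].
  v1: (1-0.411)·(3.79,2.69) + 0.411·(2.35,2.61) = (3.1982,2.6571)
  v2: (1-0.411)·(0.26,2.59) + 0.411·(1.43,3.05) = (0.7409,2.7791)
  v3: (1-0.411)·(-1.27,1.96) + 0.411·(0.6,2.98) = (-0.5014,2.3792)
  v4: (1-0.411)·(-2.35,0.69) + 0.411·(-0.15,2.3) = (-1.4458,1.3517)
  v5: (1-0.411)·(-2.57,-0.26) + 0.411·(-0.59,1.68) = (-1.7562,0.5373)
  v6: (1-0.411)·(-0.72,-2.31) + 0.411·(0.6,-0.44) = (-0.1775,-1.5414)
  v7: (1-0.411)·(2.34,-3.17) + 0.411·(2.16,0.72) = (2.2660,-1.5712)
  v8: (1-0.411)·(3.79,-0.06) + 0.411·(2.86,1.85) = (3.4078,0.7250)
Shoelace sum Σ(x_i·y_{i+1} − x_{i+1}·y_i):
  i=1: 3.1982·2.7791 − 0.7409·2.6571 = +6.9193 (running +6.9193)
  i=2: 0.7409·2.3792 − -0.5014·2.7791 = +3.1562 (running +10.0755)
  i=3: -0.5014·1.3517 − -1.4458·2.3792 = +2.7621 (running +12.8376)
  i=4: -1.4458·0.5373 − -1.7562·1.3517 = +1.5970 (running +14.4346)
  i=5: -1.7562·-1.5414 − -0.1775·0.5373 = +2.8025 (running +17.2371)
  i=6: -0.1775·-1.5712 − 2.2660·-1.5414 = +3.7718 (running +21.0088)
  i=7: 2.2660·0.7250 − 3.4078·-1.5712 = +6.9972 (running +28.0060)
  i=8: 3.4078·2.6571 − 3.1982·0.7250 = +6.7362 (running +34.7422)
Area = |Σ|/2 = |34.7422|/2 = 17.3711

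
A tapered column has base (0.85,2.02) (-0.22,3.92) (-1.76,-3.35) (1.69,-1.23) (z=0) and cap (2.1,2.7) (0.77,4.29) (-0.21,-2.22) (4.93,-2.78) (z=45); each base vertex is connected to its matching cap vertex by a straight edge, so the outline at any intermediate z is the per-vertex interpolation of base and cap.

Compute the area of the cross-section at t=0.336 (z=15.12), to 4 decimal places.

Cross-section at t=0.336: each vertex is (1-t)·p0[i] + t·p1[i].
  v1: (1-0.336)·(0.85,2.02) + 0.336·(2.1,2.7) = (1.2700,2.2485)
  v2: (1-0.336)·(-0.22,3.92) + 0.336·(0.77,4.29) = (0.1126,4.0443)
  v3: (1-0.336)·(-1.76,-3.35) + 0.336·(-0.21,-2.22) = (-1.2392,-2.9703)
  v4: (1-0.336)·(1.69,-1.23) + 0.336·(4.93,-2.78) = (2.7786,-1.7508)
Shoelace sum Σ(x_i·y_{i+1} − x_{i+1}·y_i):
  i=1: 1.2700·4.0443 − 0.1126·2.2485 = +4.8830 (running +4.8830)
  i=2: 0.1126·-2.9703 − -1.2392·4.0443 = +4.6771 (running +9.5602)
  i=3: -1.2392·-1.7508 − 2.7786·-2.9703 = +10.4230 (running +19.9832)
  i=4: 2.7786·2.2485 − 1.2700·-1.7508 = +8.4712 (running +28.4544)
Area = |Σ|/2 = |28.4544|/2 = 14.2272

Area at t=0.336: 14.2272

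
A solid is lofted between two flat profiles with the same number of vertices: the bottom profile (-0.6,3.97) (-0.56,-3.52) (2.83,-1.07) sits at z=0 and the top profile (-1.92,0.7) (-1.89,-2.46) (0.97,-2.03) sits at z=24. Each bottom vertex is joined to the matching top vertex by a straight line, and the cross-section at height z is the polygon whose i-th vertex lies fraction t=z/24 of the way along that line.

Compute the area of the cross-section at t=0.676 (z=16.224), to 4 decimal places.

Area at t=0.676: 6.9348

Cross-section at t=0.676: each vertex is (1-t)·p0[i] + t·p1[i].
  v1: (1-0.676)·(-0.6,3.97) + 0.676·(-1.92,0.7) = (-1.4923,1.7595)
  v2: (1-0.676)·(-0.56,-3.52) + 0.676·(-1.89,-2.46) = (-1.4591,-2.8034)
  v3: (1-0.676)·(2.83,-1.07) + 0.676·(0.97,-2.03) = (1.5726,-1.7190)
Shoelace sum Σ(x_i·y_{i+1} − x_{i+1}·y_i):
  i=1: -1.4923·-2.8034 − -1.4591·1.7595 = +6.7509 (running +6.7509)
  i=2: -1.4591·-1.7190 − 1.5726·-2.8034 = +6.9169 (running +13.6678)
  i=3: 1.5726·1.7595 − -1.4923·-1.7190 = +0.2018 (running +13.8695)
Area = |Σ|/2 = |13.8695|/2 = 6.9348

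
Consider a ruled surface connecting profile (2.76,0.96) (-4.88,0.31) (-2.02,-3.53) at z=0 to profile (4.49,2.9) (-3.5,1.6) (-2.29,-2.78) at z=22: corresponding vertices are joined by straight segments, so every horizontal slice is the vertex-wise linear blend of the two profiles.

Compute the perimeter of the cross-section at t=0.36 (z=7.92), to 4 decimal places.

Perimeter at t=0.36: 19.8218

Cross-section at t=0.36: each vertex is (1-t)·p0[i] + t·p1[i].
  v1: (1-0.36)·(2.76,0.96) + 0.36·(4.49,2.9) = (3.3828,1.6584)
  v2: (1-0.36)·(-4.88,0.31) + 0.36·(-3.5,1.6) = (-4.3832,0.7744)
  v3: (1-0.36)·(-2.02,-3.53) + 0.36·(-2.29,-2.78) = (-2.1172,-3.2600)
Perimeter = Σ |v_{i+1} − v_i|:
  edge 1→2: √(-7.7660² + -0.8840²) = 7.8162 (running 7.8162)
  edge 2→3: √(2.2660² + -4.0344²) = 4.6272 (running 12.4434)
  edge 3→1: √(5.5000² + 4.9184²) = 7.3784 (running 19.8218)
Perimeter = 19.8218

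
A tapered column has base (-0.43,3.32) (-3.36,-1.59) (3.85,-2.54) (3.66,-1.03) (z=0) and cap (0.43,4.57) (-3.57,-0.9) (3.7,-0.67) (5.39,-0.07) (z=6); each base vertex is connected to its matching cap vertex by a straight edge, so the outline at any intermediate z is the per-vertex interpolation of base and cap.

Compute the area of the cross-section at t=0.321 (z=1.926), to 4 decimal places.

Cross-section at t=0.321: each vertex is (1-t)·p0[i] + t·p1[i].
  v1: (1-0.321)·(-0.43,3.32) + 0.321·(0.43,4.57) = (-0.1539,3.7213)
  v2: (1-0.321)·(-3.36,-1.59) + 0.321·(-3.57,-0.9) = (-3.4274,-1.3685)
  v3: (1-0.321)·(3.85,-2.54) + 0.321·(3.7,-0.67) = (3.8019,-1.9397)
  v4: (1-0.321)·(3.66,-1.03) + 0.321·(5.39,-0.07) = (4.2153,-0.7218)
Shoelace sum Σ(x_i·y_{i+1} − x_{i+1}·y_i):
  i=1: -0.1539·-1.3685 − -3.4274·3.7213 = +12.9649 (running +12.9649)
  i=2: -3.4274·-1.9397 − 3.8019·-1.3685 = +11.8511 (running +24.8160)
  i=3: 3.8019·-0.7218 − 4.2153·-1.9397 = +5.4323 (running +30.2483)
  i=4: 4.2153·3.7213 − -0.1539·-0.7218 = +15.5752 (running +45.8235)
Area = |Σ|/2 = |45.8235|/2 = 22.9117

Area at t=0.321: 22.9117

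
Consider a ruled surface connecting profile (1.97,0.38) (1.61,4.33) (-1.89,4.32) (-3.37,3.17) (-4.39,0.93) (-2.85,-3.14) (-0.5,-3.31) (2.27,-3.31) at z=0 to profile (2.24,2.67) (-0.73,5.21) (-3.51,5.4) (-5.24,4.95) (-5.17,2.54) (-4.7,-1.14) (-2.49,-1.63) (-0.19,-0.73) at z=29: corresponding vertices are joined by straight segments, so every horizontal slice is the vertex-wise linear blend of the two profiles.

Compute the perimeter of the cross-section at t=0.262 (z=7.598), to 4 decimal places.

Cross-section at t=0.262: each vertex is (1-t)·p0[i] + t·p1[i].
  v1: (1-0.262)·(1.97,0.38) + 0.262·(2.24,2.67) = (2.0407,0.9800)
  v2: (1-0.262)·(1.61,4.33) + 0.262·(-0.73,5.21) = (0.9969,4.5606)
  v3: (1-0.262)·(-1.89,4.32) + 0.262·(-3.51,5.4) = (-2.3144,4.6030)
  v4: (1-0.262)·(-3.37,3.17) + 0.262·(-5.24,4.95) = (-3.8599,3.6364)
  v5: (1-0.262)·(-4.39,0.93) + 0.262·(-5.17,2.54) = (-4.5944,1.3518)
  v6: (1-0.262)·(-2.85,-3.14) + 0.262·(-4.7,-1.14) = (-3.3347,-2.6160)
  v7: (1-0.262)·(-0.5,-3.31) + 0.262·(-2.49,-1.63) = (-1.0214,-2.8698)
  v8: (1-0.262)·(2.27,-3.31) + 0.262·(-0.19,-0.73) = (1.6255,-2.6340)
Perimeter = Σ |v_{i+1} − v_i|:
  edge 1→2: √(-1.0438² + 3.5806²) = 3.7296 (running 3.7296)
  edge 2→3: √(-3.3114² + 0.0424²) = 3.3116 (running 7.0413)
  edge 3→4: √(-1.5455² + -0.9666²) = 1.8229 (running 8.8641)
  edge 4→5: √(-0.7344² + -2.2845²) = 2.3997 (running 11.2638)
  edge 5→6: √(1.2597² + -3.9678²) = 4.1630 (running 15.4268)
  edge 6→7: √(2.3133² + -0.2538²) = 2.3272 (running 17.7540)
  edge 7→8: √(2.6469² + 0.2358²) = 2.6573 (running 20.4113)
  edge 8→1: √(0.4153² + 3.6140²) = 3.6378 (running 24.0491)
Perimeter = 24.0491

Perimeter at t=0.262: 24.0491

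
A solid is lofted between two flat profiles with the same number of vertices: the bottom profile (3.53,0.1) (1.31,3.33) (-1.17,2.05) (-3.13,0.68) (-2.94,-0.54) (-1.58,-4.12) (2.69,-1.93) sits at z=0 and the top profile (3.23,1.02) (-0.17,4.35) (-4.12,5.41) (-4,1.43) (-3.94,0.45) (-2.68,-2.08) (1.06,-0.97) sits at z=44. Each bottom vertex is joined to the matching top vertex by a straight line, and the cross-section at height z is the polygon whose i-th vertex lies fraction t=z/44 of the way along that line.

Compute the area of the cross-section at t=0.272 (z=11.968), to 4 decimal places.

Cross-section at t=0.272: each vertex is (1-t)·p0[i] + t·p1[i].
  v1: (1-0.272)·(3.53,0.1) + 0.272·(3.23,1.02) = (3.4484,0.3502)
  v2: (1-0.272)·(1.31,3.33) + 0.272·(-0.17,4.35) = (0.9074,3.6074)
  v3: (1-0.272)·(-1.17,2.05) + 0.272·(-4.12,5.41) = (-1.9724,2.9639)
  v4: (1-0.272)·(-3.13,0.68) + 0.272·(-4,1.43) = (-3.3666,0.8840)
  v5: (1-0.272)·(-2.94,-0.54) + 0.272·(-3.94,0.45) = (-3.2120,-0.2707)
  v6: (1-0.272)·(-1.58,-4.12) + 0.272·(-2.68,-2.08) = (-1.8792,-3.5651)
  v7: (1-0.272)·(2.69,-1.93) + 0.272·(1.06,-0.97) = (2.2466,-1.6689)
Shoelace sum Σ(x_i·y_{i+1} − x_{i+1}·y_i):
  i=1: 3.4484·3.6074 − 0.9074·0.3502 = +12.1221 (running +12.1221)
  i=2: 0.9074·2.9639 − -1.9724·3.6074 = +9.8049 (running +21.9270)
  i=3: -1.9724·0.8840 − -3.3666·2.9639 = +8.2349 (running +30.1618)
  i=4: -3.3666·-0.2707 − -3.2120·0.8840 = +3.7508 (running +33.9126)
  i=5: -3.2120·-3.5651 − -1.8792·-0.2707 = +10.9424 (running +44.8551)
  i=6: -1.8792·-1.6689 − 2.2466·-3.5651 = +11.1457 (running +56.0008)
  i=7: 2.2466·0.3502 − 3.4484·-1.6689 = +6.5418 (running +62.5426)
Area = |Σ|/2 = |62.5426|/2 = 31.2713

Area at t=0.272: 31.2713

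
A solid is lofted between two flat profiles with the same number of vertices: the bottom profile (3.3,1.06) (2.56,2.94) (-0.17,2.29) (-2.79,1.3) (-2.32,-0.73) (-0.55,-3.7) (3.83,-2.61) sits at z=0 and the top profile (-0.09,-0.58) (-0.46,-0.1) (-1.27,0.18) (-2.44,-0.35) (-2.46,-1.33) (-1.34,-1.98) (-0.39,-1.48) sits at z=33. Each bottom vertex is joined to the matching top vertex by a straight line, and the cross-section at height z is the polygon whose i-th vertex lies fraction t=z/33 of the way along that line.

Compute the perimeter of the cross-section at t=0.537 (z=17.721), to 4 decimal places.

Perimeter at t=0.537: 13.4948

Cross-section at t=0.537: each vertex is (1-t)·p0[i] + t·p1[i].
  v1: (1-0.537)·(3.3,1.06) + 0.537·(-0.09,-0.58) = (1.4796,0.1793)
  v2: (1-0.537)·(2.56,2.94) + 0.537·(-0.46,-0.1) = (0.9383,1.3075)
  v3: (1-0.537)·(-0.17,2.29) + 0.537·(-1.27,0.18) = (-0.7607,1.1569)
  v4: (1-0.537)·(-2.79,1.3) + 0.537·(-2.44,-0.35) = (-2.6021,0.4139)
  v5: (1-0.537)·(-2.32,-0.73) + 0.537·(-2.46,-1.33) = (-2.3952,-1.0522)
  v6: (1-0.537)·(-0.55,-3.7) + 0.537·(-1.34,-1.98) = (-0.9742,-2.7764)
  v7: (1-0.537)·(3.83,-2.61) + 0.537·(-0.39,-1.48) = (1.5639,-2.0032)
Perimeter = Σ |v_{i+1} − v_i|:
  edge 1→2: √(-0.5413² + 1.1282²) = 1.2513 (running 1.2513)
  edge 2→3: √(-1.6990² + -0.1506²) = 1.7056 (running 2.9570)
  edge 3→4: √(-1.8414² + -0.7430²) = 1.9856 (running 4.9426)
  edge 4→5: √(0.2069² + -1.4662²) = 1.4807 (running 6.4232)
  edge 5→6: √(1.4209² + -1.7242²) = 2.2342 (running 8.6575)
  edge 6→7: √(2.5381² + 0.7732²) = 2.6532 (running 11.3107)
  edge 7→1: √(-0.0843² + 2.1825²) = 2.1841 (running 13.4948)
Perimeter = 13.4948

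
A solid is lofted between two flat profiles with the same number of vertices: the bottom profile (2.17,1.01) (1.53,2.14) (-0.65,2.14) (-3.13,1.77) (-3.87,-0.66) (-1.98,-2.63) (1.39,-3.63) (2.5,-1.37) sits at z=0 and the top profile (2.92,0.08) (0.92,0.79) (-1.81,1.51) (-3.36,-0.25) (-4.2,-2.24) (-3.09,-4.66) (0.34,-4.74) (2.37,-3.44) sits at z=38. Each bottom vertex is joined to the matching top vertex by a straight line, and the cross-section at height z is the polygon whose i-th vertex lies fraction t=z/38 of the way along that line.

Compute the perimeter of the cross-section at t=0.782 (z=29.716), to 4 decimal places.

Cross-section at t=0.782: each vertex is (1-t)·p0[i] + t·p1[i].
  v1: (1-0.782)·(2.17,1.01) + 0.782·(2.92,0.08) = (2.7565,0.2827)
  v2: (1-0.782)·(1.53,2.14) + 0.782·(0.92,0.79) = (1.0530,1.0843)
  v3: (1-0.782)·(-0.65,2.14) + 0.782·(-1.81,1.51) = (-1.5571,1.6473)
  v4: (1-0.782)·(-3.13,1.77) + 0.782·(-3.36,-0.25) = (-3.3099,0.1904)
  v5: (1-0.782)·(-3.87,-0.66) + 0.782·(-4.2,-2.24) = (-4.1281,-1.8956)
  v6: (1-0.782)·(-1.98,-2.63) + 0.782·(-3.09,-4.66) = (-2.8480,-4.2175)
  v7: (1-0.782)·(1.39,-3.63) + 0.782·(0.34,-4.74) = (0.5689,-4.4980)
  v8: (1-0.782)·(2.5,-1.37) + 0.782·(2.37,-3.44) = (2.3983,-2.9887)
Perimeter = Σ |v_{i+1} − v_i|:
  edge 1→2: √(-1.7035² + 0.8016²) = 1.8827 (running 1.8827)
  edge 2→3: √(-2.6101² + 0.5630²) = 2.6701 (running 4.5528)
  edge 3→4: √(-1.7527² + -1.4570²) = 2.2792 (running 6.8320)
  edge 4→5: √(-0.8182² + -2.0859²) = 2.2407 (running 9.0727)
  edge 5→6: √(1.2800² + -2.3219²) = 2.6514 (running 11.7241)
  edge 6→7: √(3.4169² + -0.2806²) = 3.4284 (running 15.1525)
  edge 7→8: √(1.8294² + 1.5093²) = 2.3717 (running 17.5241)
  edge 8→1: √(0.3582² + 3.2715²) = 3.2910 (running 20.8152)
Perimeter = 20.8152

Perimeter at t=0.782: 20.8152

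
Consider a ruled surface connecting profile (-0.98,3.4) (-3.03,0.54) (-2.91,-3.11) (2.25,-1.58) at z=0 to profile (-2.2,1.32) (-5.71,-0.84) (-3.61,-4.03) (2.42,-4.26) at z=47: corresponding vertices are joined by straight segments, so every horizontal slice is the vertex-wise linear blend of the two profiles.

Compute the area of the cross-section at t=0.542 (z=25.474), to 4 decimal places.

Cross-section at t=0.542: each vertex is (1-t)·p0[i] + t·p1[i].
  v1: (1-0.542)·(-0.98,3.4) + 0.542·(-2.2,1.32) = (-1.6412,2.2726)
  v2: (1-0.542)·(-3.03,0.54) + 0.542·(-5.71,-0.84) = (-4.4826,-0.2080)
  v3: (1-0.542)·(-2.91,-3.11) + 0.542·(-3.61,-4.03) = (-3.2894,-3.6086)
  v4: (1-0.542)·(2.25,-1.58) + 0.542·(2.42,-4.26) = (2.3421,-3.0326)
Shoelace sum Σ(x_i·y_{i+1} − x_{i+1}·y_i):
  i=1: -1.6412·-0.2080 − -4.4826·2.2726 = +10.5286 (running +10.5286)
  i=2: -4.4826·-3.6086 − -3.2894·-0.2080 = +15.4919 (running +26.0204)
  i=3: -3.2894·-3.0326 − 2.3421·-3.6086 = +18.4272 (running +44.4477)
  i=4: 2.3421·2.2726 − -1.6412·-3.0326 = +0.3457 (running +44.7934)
Area = |Σ|/2 = |44.7934|/2 = 22.3967

Area at t=0.542: 22.3967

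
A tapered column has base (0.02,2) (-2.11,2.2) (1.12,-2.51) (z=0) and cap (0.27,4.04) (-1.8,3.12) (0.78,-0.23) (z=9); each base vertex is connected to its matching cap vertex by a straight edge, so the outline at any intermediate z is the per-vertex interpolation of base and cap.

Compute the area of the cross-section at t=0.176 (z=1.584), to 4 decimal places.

Area at t=0.176: 4.7331

Cross-section at t=0.176: each vertex is (1-t)·p0[i] + t·p1[i].
  v1: (1-0.176)·(0.02,2) + 0.176·(0.27,4.04) = (0.0640,2.3590)
  v2: (1-0.176)·(-2.11,2.2) + 0.176·(-1.8,3.12) = (-2.0554,2.3619)
  v3: (1-0.176)·(1.12,-2.51) + 0.176·(0.78,-0.23) = (1.0602,-2.1087)
Shoelace sum Σ(x_i·y_{i+1} − x_{i+1}·y_i):
  i=1: 0.0640·2.3619 − -2.0554·2.3590 = +5.0000 (running +5.0000)
  i=2: -2.0554·-2.1087 − 1.0602·2.3619 = +1.8303 (running +6.8304)
  i=3: 1.0602·2.3590 − 0.0640·-2.1087 = +2.6359 (running +9.4663)
Area = |Σ|/2 = |9.4663|/2 = 4.7331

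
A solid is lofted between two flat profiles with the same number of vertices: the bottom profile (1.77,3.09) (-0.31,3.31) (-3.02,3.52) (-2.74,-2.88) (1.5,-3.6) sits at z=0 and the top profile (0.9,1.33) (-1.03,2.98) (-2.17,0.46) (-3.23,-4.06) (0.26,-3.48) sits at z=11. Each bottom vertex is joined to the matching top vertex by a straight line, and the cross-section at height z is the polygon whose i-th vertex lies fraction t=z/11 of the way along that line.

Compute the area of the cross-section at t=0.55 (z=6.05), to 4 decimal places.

Cross-section at t=0.55: each vertex is (1-t)·p0[i] + t·p1[i].
  v1: (1-0.55)·(1.77,3.09) + 0.55·(0.9,1.33) = (1.2915,2.1220)
  v2: (1-0.55)·(-0.31,3.31) + 0.55·(-1.03,2.98) = (-0.7060,3.1285)
  v3: (1-0.55)·(-3.02,3.52) + 0.55·(-2.17,0.46) = (-2.5525,1.8370)
  v4: (1-0.55)·(-2.74,-2.88) + 0.55·(-3.23,-4.06) = (-3.0095,-3.5290)
  v5: (1-0.55)·(1.5,-3.6) + 0.55·(0.26,-3.48) = (0.8180,-3.5340)
Shoelace sum Σ(x_i·y_{i+1} − x_{i+1}·y_i):
  i=1: 1.2915·3.1285 − -0.7060·2.1220 = +5.5386 (running +5.5386)
  i=2: -0.7060·1.8370 − -2.5525·3.1285 = +6.6886 (running +12.2272)
  i=3: -2.5525·-3.5290 − -3.0095·1.8370 = +14.5362 (running +26.7634)
  i=4: -3.0095·-3.5340 − 0.8180·-3.5290 = +13.5223 (running +40.2857)
  i=5: 0.8180·2.1220 − 1.2915·-3.5340 = +6.3000 (running +46.5856)
Area = |Σ|/2 = |46.5856|/2 = 23.2928

Area at t=0.55: 23.2928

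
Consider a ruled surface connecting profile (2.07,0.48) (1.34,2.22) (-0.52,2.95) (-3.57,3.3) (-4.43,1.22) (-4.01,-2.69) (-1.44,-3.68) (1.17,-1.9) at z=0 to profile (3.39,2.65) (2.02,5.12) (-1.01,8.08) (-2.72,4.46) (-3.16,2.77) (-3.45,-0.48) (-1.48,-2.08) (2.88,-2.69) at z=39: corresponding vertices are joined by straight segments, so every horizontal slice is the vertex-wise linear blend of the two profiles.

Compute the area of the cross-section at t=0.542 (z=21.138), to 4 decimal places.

Area at t=0.542: 42.1249

Cross-section at t=0.542: each vertex is (1-t)·p0[i] + t·p1[i].
  v1: (1-0.542)·(2.07,0.48) + 0.542·(3.39,2.65) = (2.7854,1.6561)
  v2: (1-0.542)·(1.34,2.22) + 0.542·(2.02,5.12) = (1.7086,3.7918)
  v3: (1-0.542)·(-0.52,2.95) + 0.542·(-1.01,8.08) = (-0.7856,5.7305)
  v4: (1-0.542)·(-3.57,3.3) + 0.542·(-2.72,4.46) = (-3.1093,3.9287)
  v5: (1-0.542)·(-4.43,1.22) + 0.542·(-3.16,2.77) = (-3.7417,2.0601)
  v6: (1-0.542)·(-4.01,-2.69) + 0.542·(-3.45,-0.48) = (-3.7065,-1.4922)
  v7: (1-0.542)·(-1.44,-3.68) + 0.542·(-1.48,-2.08) = (-1.4617,-2.8128)
  v8: (1-0.542)·(1.17,-1.9) + 0.542·(2.88,-2.69) = (2.0968,-2.3282)
Shoelace sum Σ(x_i·y_{i+1} − x_{i+1}·y_i):
  i=1: 2.7854·3.7918 − 1.7086·1.6561 = +7.7322 (running +7.7322)
  i=2: 1.7086·5.7305 − -0.7856·3.7918 = +12.7696 (running +20.5018)
  i=3: -0.7856·3.9287 − -3.1093·5.7305 = +14.7314 (running +35.2332)
  i=4: -3.1093·2.0601 − -3.7417·3.9287 = +8.2945 (running +43.5277)
  i=5: -3.7417·-1.4922 − -3.7065·2.0601 = +13.2189 (running +56.7466)
  i=6: -3.7065·-2.8128 − -1.4617·-1.4922 = +8.2445 (running +64.9911)
  i=7: -1.4617·-2.3282 − 2.0968·-2.8128 = +9.3010 (running +74.2921)
  i=8: 2.0968·1.6561 − 2.7854·-2.3282 = +9.9576 (running +84.2497)
Area = |Σ|/2 = |84.2497|/2 = 42.1249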